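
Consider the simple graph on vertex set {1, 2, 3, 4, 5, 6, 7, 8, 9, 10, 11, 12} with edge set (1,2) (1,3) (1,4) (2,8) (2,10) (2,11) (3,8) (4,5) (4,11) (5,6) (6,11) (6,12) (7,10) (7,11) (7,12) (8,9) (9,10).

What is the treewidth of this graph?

3

A width-3 tree decomposition is:
Bags: B1 = {3, 8, 9, 10}  B2 = {2, 3, 8, 10}  B3 = {1, 2, 3, 10}  B4 = {1, 2, 7, 10}  B5 = {1, 2, 7, 11}  B6 = {1, 4, 7, 11}  B7 = {4, 7, 11, 12}  B8 = {4, 6, 11, 12}  B9 = {4, 5, 6, 12}
Tree: B1–B2, B2–B3, B3–B4, B4–B5, B5–B6, B6–B7, B7–B8, B8–B9
The largest bag has 4 vertices, giving width 3; this decomposition certifies tw(G) ≤ 3. For the lower bound: the 4 vertex sets {3,8,9}, {10}, {2}, {1,4,7,11} are disjoint, each induces a connected subgraph, and every pair is joined by at least one edge of G. Contracting each set to a single vertex therefore yields K_{4} as a minor, and since treewidth is minor-monotone, tw(G) ≥ tw(K_{4}) = 3. The upper and lower bounds meet at 3, so that is the treewidth.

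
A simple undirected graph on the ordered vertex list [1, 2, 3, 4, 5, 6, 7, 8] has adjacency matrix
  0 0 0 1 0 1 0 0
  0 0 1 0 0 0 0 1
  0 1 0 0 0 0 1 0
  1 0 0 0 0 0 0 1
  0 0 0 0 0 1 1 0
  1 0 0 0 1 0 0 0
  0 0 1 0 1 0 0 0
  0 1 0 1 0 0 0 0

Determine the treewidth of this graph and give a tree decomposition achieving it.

Treewidth 2.
One such decomposition:
Bags: B1 = {3, 5, 7}  B2 = {2, 3, 5}  B3 = {2, 5, 8}  B4 = {4, 5, 8}  B5 = {1, 4, 5}  B6 = {1, 5, 6}
Tree: B1–B2, B2–B3, B3–B4, B4–B5, B5–B6

Each bag holds 3 vertices, so the decomposition has width 2, which upper-bounds the treewidth. Since 5–7–3–2–8–4–1–6–5 is a cycle in G, G is not acyclic. Forests are exactly the graphs of treewidth ≤ 1, so tw(G) ≥ 2. Combining the bounds, tw(G) = 2.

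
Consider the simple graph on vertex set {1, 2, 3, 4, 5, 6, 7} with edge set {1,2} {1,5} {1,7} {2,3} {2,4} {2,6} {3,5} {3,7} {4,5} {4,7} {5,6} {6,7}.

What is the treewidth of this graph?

3

A width-3 tree decomposition is:
Bags: B1 = {1, 2, 5, 7}  B2 = {2, 5, 6, 7}  B3 = {2, 3, 5, 7}  B4 = {2, 4, 5, 7}
Tree: B1–B2, B2–B3, B3–B4
Every bag has size at most 4, so the width is 4 − 1 = 3 and tw(G) ≤ 3. For the lower bound: the 4 vertex sets {1,2}, {6,7}, {5}, {3} are disjoint, each induces a connected subgraph, and every pair is joined by at least one edge of G. Contracting each set to a single vertex therefore yields K_{4} as a minor, and since treewidth is minor-monotone, tw(G) ≥ tw(K_{4}) = 3. Hence tw(G) = 3 exactly.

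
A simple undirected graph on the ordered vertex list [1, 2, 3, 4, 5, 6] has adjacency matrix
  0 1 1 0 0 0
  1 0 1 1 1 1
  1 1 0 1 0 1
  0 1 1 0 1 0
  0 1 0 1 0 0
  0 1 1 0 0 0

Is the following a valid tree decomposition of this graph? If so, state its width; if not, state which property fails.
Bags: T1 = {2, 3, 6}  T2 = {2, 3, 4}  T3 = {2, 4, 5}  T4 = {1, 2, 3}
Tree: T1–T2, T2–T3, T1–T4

Yes; width 2.

Checking the three conditions: (i) the bags cover all of {1, 2, 3, 4, 5, 6}; (ii) for each edge, some bag contains both endpoints; (iii) the bags containing any fixed vertex form a subtree. All hold, so the decomposition is valid with width 3 − 1 = 2.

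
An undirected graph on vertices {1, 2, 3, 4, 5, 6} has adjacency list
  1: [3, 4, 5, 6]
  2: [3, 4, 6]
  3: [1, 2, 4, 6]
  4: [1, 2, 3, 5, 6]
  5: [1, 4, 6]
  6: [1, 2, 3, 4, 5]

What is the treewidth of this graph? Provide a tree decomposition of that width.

Treewidth 3.
One optimal decomposition is:
Bags: B1 = {1, 3, 4, 6}  B2 = {2, 3, 4, 6}  B3 = {1, 4, 5, 6}
Tree: B1–B2, B1–B3

The largest bag has 4 vertices, giving width 3; this decomposition certifies tw(G) ≤ 3. Conversely, {1, 3, 4, 6} is a clique of size 4, and the vertices of any clique must share a bag in every tree decomposition; so some bag has ≥ 4 vertices and tw(G) ≥ 3. Combining the bounds, tw(G) = 3.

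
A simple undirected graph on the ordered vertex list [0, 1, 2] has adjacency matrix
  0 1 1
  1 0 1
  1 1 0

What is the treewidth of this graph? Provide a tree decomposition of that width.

Treewidth 2.
One such decomposition:
Bags: B1 = {0, 1, 2}
Tree: (single bag)

A single bag containing all 3 vertices is trivially a valid decomposition of width 2. Conversely, {0, 1, 2} is a clique of size 3, and the vertices of any clique must share a bag in every tree decomposition; so some bag has ≥ 3 vertices and tw(G) ≥ 2. Hence tw(G) = 2 exactly.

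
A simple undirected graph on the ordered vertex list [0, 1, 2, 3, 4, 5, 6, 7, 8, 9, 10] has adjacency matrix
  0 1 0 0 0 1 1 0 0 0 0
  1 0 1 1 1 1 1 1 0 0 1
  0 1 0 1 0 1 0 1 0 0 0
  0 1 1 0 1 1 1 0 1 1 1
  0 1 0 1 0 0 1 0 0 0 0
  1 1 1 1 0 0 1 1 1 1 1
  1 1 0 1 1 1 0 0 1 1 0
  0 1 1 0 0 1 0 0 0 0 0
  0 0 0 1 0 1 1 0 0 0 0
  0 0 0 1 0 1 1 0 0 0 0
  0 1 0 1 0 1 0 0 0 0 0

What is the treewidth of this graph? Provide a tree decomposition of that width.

Treewidth 3.
One such decomposition:
Bags: B1 = {1, 3, 5, 6}  B2 = {3, 5, 6, 9}  B3 = {1, 2, 3, 5}  B4 = {1, 2, 5, 7}  B5 = {1, 3, 4, 6}  B6 = {1, 3, 5, 10}  B7 = {3, 5, 6, 8}  B8 = {0, 1, 5, 6}
Tree: B1–B2, B1–B3, B3–B4, B1–B5, B3–B6, B2–B7, B1–B8

Each bag holds 4 vertices, so the decomposition has width 3, which upper-bounds the treewidth. On the other hand G contains the 4-clique {1, 3, 4, 6}. A clique must lie in a single bag of any decomposition, so no decomposition can have width below 3. Combining the bounds, tw(G) = 3.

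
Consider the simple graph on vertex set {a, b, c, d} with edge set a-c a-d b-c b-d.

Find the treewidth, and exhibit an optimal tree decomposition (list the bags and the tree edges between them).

Treewidth 2.
One such decomposition:
Bags: B1 = {a, b, c}  B2 = {a, b, d}
Tree: B1–B2

Each bag holds 3 vertices, so the decomposition has width 2, which upper-bounds the treewidth. The edges a–c–b–d–a form a cycle, so G is not a tree and its treewidth is at least 2. Combining the bounds, tw(G) = 2.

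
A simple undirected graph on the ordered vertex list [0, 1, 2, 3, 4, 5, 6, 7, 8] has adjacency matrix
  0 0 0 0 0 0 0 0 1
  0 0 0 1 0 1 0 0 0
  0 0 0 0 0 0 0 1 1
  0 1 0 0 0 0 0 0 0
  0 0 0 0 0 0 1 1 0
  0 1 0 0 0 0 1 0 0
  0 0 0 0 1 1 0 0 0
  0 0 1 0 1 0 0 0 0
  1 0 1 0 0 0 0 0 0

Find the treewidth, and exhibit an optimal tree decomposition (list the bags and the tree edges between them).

Treewidth 1.
One such decomposition:
Bags: B1 = {0, 8}  B2 = {2, 8}  B3 = {2, 7}  B4 = {4, 7}  B5 = {4, 6}  B6 = {5, 6}  B7 = {1, 5}  B8 = {1, 3}
Tree: B1–B2, B2–B3, B3–B4, B4–B5, B5–B6, B6–B7, B7–B8

Each bag holds 2 vertices, so the decomposition has width 1, which upper-bounds the treewidth. Any graph with an edge has treewidth ≥ 1, and G has the edge 0–8. The upper and lower bounds meet at 1, so that is the treewidth.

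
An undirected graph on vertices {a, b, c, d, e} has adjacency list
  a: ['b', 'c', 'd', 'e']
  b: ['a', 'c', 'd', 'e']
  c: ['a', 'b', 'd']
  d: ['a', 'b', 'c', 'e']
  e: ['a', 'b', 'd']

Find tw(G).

A width-3 tree decomposition is:
Bags: B1 = {a, b, c, d}  B2 = {a, b, d, e}
Tree: B1–B2
Every bag has size at most 4, so the width is 4 − 1 = 3 and tw(G) ≤ 3. For the lower bound, the 4 vertices {a, b, d, e} are pairwise adjacent, and any tree decomposition puts a clique entirely inside one bag — forcing width ≥ 3. Therefore the treewidth is 3.

3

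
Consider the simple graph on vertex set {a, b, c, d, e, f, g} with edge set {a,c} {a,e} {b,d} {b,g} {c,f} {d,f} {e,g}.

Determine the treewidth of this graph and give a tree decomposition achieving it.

Treewidth 2.
Bags: B1 = {c, d, f}  B2 = {a, c, d}  B3 = {a, d, e}  B4 = {d, e, g}  B5 = {b, d, g}
Tree: B1–B2, B2–B3, B3–B4, B4–B5

Every bag has size at most 3, so the width is 3 − 1 = 2 and tw(G) ≤ 2. For the lower bound, G contains the cycle d–f–c–a–e–g–b–d, so G is not a forest; only forests have treewidth ≤ 1, hence tw(G) ≥ 2. Combining the bounds, tw(G) = 2.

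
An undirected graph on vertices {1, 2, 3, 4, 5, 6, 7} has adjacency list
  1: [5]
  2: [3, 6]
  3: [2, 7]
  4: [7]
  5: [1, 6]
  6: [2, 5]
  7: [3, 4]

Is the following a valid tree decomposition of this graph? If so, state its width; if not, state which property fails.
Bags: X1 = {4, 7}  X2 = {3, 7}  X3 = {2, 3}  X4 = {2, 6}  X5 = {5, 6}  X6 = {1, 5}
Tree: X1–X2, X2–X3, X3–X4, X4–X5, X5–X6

Yes; width 1.

Vertex coverage: the bags together contain {1, 2, 3, 4, 5, 6, 7}, the full vertex set. Edge coverage: each edge of G has both endpoints in at least one bag. Running intersection: for every vertex, the bags containing it form a connected subtree. All three properties hold, so this is a valid tree decomposition of width max|bag| − 1 = 1, and hence tw(G) ≤ 1.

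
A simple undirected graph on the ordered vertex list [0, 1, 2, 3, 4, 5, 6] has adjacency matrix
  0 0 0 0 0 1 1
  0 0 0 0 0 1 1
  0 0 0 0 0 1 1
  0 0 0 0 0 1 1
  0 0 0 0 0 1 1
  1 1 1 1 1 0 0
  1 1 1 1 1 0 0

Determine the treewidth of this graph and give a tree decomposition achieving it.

Each bag holds 3 vertices, so the decomposition has width 2, which upper-bounds the treewidth. For the lower bound, G contains the cycle 6–1–5–2–6, so G is not a forest; only forests have treewidth ≤ 1, hence tw(G) ≥ 2. Hence tw(G) = 2 exactly.

Treewidth 2.
One optimal decomposition is:
Bags: B1 = {1, 5, 6}  B2 = {2, 5, 6}  B3 = {3, 5, 6}  B4 = {0, 5, 6}  B5 = {4, 5, 6}
Tree: B1–B2, B2–B3, B3–B4, B4–B5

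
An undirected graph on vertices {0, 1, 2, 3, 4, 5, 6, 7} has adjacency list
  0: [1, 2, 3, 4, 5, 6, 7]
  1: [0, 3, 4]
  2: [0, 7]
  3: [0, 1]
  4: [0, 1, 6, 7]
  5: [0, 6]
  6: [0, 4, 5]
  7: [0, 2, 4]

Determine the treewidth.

A width-2 tree decomposition is:
Bags: B1 = {0, 1, 4}  B2 = {0, 4, 6}  B3 = {0, 4, 7}  B4 = {0, 2, 7}  B5 = {0, 5, 6}  B6 = {0, 1, 3}
Tree: B1–B2, B1–B3, B3–B4, B2–B5, B1–B6
The largest bag has 3 vertices, giving width 2; this decomposition certifies tw(G) ≤ 2. Conversely, {0, 2, 7} is a clique of size 3, and the vertices of any clique must share a bag in every tree decomposition; so some bag has ≥ 3 vertices and tw(G) ≥ 2. Combining the bounds, tw(G) = 2.

2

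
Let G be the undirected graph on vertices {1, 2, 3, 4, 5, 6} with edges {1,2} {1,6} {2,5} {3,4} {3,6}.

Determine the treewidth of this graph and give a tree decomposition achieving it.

Treewidth 1.
One such decomposition:
Bags: B1 = {3, 4}  B2 = {3, 6}  B3 = {1, 6}  B4 = {1, 2}  B5 = {2, 5}
Tree: B1–B2, B2–B3, B3–B4, B4–B5

Each bag holds 2 vertices, so the decomposition has width 1, which upper-bounds the treewidth. Any graph with an edge has treewidth ≥ 1, and G has the edge 4–3. Combining the bounds, tw(G) = 1.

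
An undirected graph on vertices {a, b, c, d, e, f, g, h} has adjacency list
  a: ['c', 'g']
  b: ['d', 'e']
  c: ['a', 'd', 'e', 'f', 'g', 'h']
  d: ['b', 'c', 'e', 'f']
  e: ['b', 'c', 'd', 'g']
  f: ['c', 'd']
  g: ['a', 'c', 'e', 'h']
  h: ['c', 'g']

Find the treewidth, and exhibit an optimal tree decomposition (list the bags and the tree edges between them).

Every bag has size at most 3, so the width is 3 − 1 = 2 and tw(G) ≤ 2. Conversely, {c, d, e} is a clique of size 3, and the vertices of any clique must share a bag in every tree decomposition; so some bag has ≥ 3 vertices and tw(G) ≥ 2. Hence tw(G) = 2 exactly.

Treewidth 2.
Bags: B1 = {c, e, g}  B2 = {c, d, e}  B3 = {a, c, g}  B4 = {c, d, f}  B5 = {b, d, e}  B6 = {c, g, h}
Tree: B1–B2, B1–B3, B2–B4, B2–B5, B1–B6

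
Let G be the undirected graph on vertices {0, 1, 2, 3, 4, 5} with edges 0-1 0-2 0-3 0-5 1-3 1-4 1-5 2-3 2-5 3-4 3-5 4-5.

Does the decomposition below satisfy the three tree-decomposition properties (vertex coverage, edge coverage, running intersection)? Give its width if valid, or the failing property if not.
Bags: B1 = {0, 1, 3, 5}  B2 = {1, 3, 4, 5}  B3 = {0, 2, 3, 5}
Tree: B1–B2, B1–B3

Every vertex of G appears in some bag (union = {0, 1, 2, 3, 4, 5}); every edge is covered by a bag; and for each vertex v the set of bags containing v is connected in the bag tree. The decomposition is therefore valid. The largest bag has 4 vertices, so the width is 3.

Yes; width 3.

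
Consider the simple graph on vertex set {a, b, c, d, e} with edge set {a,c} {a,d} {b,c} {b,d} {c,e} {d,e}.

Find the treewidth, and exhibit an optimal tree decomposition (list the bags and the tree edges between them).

Treewidth 2.
Bags: B1 = {a, c, d}  B2 = {c, d, e}  B3 = {b, c, d}
Tree: B1–B2, B2–B3

Each bag holds 3 vertices, so the decomposition has width 2, which upper-bounds the treewidth. Since d–a–c–e–d is a cycle in G, G is not acyclic. Forests are exactly the graphs of treewidth ≤ 1, so tw(G) ≥ 2. Combining the bounds, tw(G) = 2.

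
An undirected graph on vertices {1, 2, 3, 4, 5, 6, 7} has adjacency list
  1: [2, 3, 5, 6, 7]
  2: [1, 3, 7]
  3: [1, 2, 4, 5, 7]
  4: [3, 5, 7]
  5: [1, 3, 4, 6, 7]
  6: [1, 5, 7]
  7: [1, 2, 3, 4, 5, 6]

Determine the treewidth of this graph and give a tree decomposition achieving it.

Every bag has size at most 4, so the width is 4 − 1 = 3 and tw(G) ≤ 3. On the other hand G contains the 4-clique {1, 2, 3, 7}. A clique must lie in a single bag of any decomposition, so no decomposition can have width below 3. Therefore the treewidth is 3.

Treewidth 3.
One optimal decomposition is:
Bags: B1 = {3, 4, 5, 7}  B2 = {1, 3, 5, 7}  B3 = {1, 2, 3, 7}  B4 = {1, 5, 6, 7}
Tree: B1–B2, B2–B3, B2–B4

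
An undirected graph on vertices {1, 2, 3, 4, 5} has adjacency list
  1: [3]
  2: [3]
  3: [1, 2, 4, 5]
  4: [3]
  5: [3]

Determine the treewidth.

1

A width-1 tree decomposition is:
Bags: B1 = {3, 5}  B2 = {2, 3}  B3 = {1, 3}  B4 = {3, 4}
Tree: B1–B2, B1–B3, B2–B4
Each bag holds 2 vertices, so the decomposition has width 1, which upper-bounds the treewidth. Any graph with an edge has treewidth ≥ 1, and G has the edge 3–5. Combining the bounds, tw(G) = 1.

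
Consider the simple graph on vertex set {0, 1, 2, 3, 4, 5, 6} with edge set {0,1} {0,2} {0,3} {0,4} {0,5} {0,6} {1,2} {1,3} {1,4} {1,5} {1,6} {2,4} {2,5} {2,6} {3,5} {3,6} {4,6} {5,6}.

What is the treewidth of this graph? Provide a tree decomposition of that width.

Treewidth 4.
Bags: B1 = {0, 1, 2, 4, 6}  B2 = {0, 1, 2, 5, 6}  B3 = {0, 1, 3, 5, 6}
Tree: B1–B2, B2–B3

Each bag holds 5 vertices, so the decomposition has width 4, which upper-bounds the treewidth. For the lower bound, the 5 vertices {0, 1, 2, 4, 6} are pairwise adjacent, and any tree decomposition puts a clique entirely inside one bag — forcing width ≥ 4. The upper and lower bounds meet at 4, so that is the treewidth.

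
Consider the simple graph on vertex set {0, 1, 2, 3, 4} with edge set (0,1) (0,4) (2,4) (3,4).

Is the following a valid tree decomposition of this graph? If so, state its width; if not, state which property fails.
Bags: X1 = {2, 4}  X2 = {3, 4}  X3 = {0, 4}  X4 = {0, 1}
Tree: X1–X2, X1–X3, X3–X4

Vertex coverage: the bags together contain {0, 1, 2, 3, 4}, the full vertex set. Edge coverage: each edge of G has both endpoints in at least one bag. Running intersection: for every vertex, the bags containing it form a connected subtree. All three properties hold, so this is a valid tree decomposition of width max|bag| − 1 = 1, and hence tw(G) ≤ 1.

Yes; width 1.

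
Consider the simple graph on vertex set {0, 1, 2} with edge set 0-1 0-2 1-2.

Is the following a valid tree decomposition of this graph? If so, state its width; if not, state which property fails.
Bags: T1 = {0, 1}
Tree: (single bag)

A tree decomposition must satisfy three properties: every vertex lies in some bag; for every edge, both endpoints lie together in some bag; and for every vertex, the bags containing it form a connected subtree. Here vertex 2 appears in no bag, so the decomposition is invalid.

No — vertex 2 appears in no bag.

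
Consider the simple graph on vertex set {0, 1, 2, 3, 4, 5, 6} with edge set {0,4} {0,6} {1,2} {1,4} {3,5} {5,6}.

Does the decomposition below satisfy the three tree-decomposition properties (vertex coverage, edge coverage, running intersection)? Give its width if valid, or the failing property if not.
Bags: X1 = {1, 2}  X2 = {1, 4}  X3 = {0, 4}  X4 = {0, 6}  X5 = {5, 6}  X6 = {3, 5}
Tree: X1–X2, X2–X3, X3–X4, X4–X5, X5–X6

Every vertex of G appears in some bag (union = {0, 1, 2, 3, 4, 5, 6}); every edge is covered by a bag; and for each vertex v the set of bags containing v is connected in the bag tree. The decomposition is therefore valid. The largest bag has 2 vertices, so the width is 1.

Yes; width 1.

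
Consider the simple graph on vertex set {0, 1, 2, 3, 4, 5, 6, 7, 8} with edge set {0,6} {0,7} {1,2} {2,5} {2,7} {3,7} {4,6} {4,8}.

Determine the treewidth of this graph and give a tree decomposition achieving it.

The largest bag has 2 vertices, giving width 1; this decomposition certifies tw(G) ≤ 1. Since G has at least one edge (e.g. 2–7), it is not an edgeless graph, so tw(G) ≥ 1. Therefore the treewidth is 1.

Treewidth 1.
Bags: B1 = {2, 7}  B2 = {2, 5}  B3 = {0, 7}  B4 = {0, 6}  B5 = {4, 6}  B6 = {4, 8}  B7 = {1, 2}  B8 = {3, 7}
Tree: B1–B2, B1–B3, B3–B4, B4–B5, B5–B6, B2–B7, B3–B8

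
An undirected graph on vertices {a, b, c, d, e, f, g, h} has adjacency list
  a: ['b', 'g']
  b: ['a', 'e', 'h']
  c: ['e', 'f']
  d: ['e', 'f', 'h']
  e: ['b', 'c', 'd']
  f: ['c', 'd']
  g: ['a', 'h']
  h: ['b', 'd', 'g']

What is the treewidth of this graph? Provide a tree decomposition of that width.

Every bag has size at most 3, so the width is 3 − 1 = 2 and tw(G) ≤ 2. For the lower bound, G contains the cycle a–g–h–b–a, so G is not a forest; only forests have treewidth ≤ 1, hence tw(G) ≥ 2. Therefore the treewidth is 2.

Treewidth 2.
Bags: B1 = {a, b, g}  B2 = {b, g, h}  B3 = {b, e, h}  B4 = {d, e, h}  B5 = {c, d, e}  B6 = {c, d, f}
Tree: B1–B2, B2–B3, B3–B4, B4–B5, B5–B6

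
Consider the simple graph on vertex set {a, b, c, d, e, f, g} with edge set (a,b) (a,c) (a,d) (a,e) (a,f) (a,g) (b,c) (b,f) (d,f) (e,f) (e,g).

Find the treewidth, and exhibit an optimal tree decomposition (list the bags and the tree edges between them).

Treewidth 2.
One optimal decomposition is:
Bags: B1 = {a, b, f}  B2 = {a, e, f}  B3 = {a, d, f}  B4 = {a, e, g}  B5 = {a, b, c}
Tree: B1–B2, B2–B3, B2–B4, B1–B5

The largest bag has 3 vertices, giving width 2; this decomposition certifies tw(G) ≤ 2. On the other hand G contains the 3-clique {a, e, g}. A clique must lie in a single bag of any decomposition, so no decomposition can have width below 2. Hence tw(G) = 2 exactly.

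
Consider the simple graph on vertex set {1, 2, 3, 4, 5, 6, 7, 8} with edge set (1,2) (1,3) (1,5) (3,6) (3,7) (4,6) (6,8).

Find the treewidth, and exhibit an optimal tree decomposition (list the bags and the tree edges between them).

Each bag holds 2 vertices, so the decomposition has width 1, which upper-bounds the treewidth. Since G has at least one edge (e.g. 3–1), it is not an edgeless graph, so tw(G) ≥ 1. Hence tw(G) = 1 exactly.

Treewidth 1.
Bags: B1 = {1, 3}  B2 = {3, 7}  B3 = {1, 5}  B4 = {3, 6}  B5 = {1, 2}  B6 = {4, 6}  B7 = {6, 8}
Tree: B1–B2, B1–B3, B1–B4, B3–B5, B4–B6, B6–B7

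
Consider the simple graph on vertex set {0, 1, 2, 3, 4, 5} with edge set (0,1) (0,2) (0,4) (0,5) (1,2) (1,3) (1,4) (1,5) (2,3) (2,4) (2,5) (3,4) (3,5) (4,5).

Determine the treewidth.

4

A width-4 tree decomposition is:
Bags: B1 = {0, 1, 2, 4, 5}  B2 = {1, 2, 3, 4, 5}
Tree: B1–B2
Every bag has size at most 5, so the width is 5 − 1 = 4 and tw(G) ≤ 4. For the lower bound, the 5 vertices {0, 1, 2, 4, 5} are pairwise adjacent, and any tree decomposition puts a clique entirely inside one bag — forcing width ≥ 4. Therefore the treewidth is 4.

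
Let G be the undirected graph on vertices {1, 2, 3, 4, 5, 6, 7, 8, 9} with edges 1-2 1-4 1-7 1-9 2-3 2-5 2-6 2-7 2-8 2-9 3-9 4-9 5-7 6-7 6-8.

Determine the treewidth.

A width-2 tree decomposition is:
Bags: B1 = {2, 3, 9}  B2 = {1, 2, 9}  B3 = {1, 2, 7}  B4 = {2, 5, 7}  B5 = {2, 6, 7}  B6 = {1, 4, 9}  B7 = {2, 6, 8}
Tree: B1–B2, B2–B3, B3–B4, B4–B5, B2–B6, B5–B7
Each bag holds 3 vertices, so the decomposition has width 2, which upper-bounds the treewidth. Conversely, {2, 6, 8} is a clique of size 3, and the vertices of any clique must share a bag in every tree decomposition; so some bag has ≥ 3 vertices and tw(G) ≥ 2. Combining the bounds, tw(G) = 2.

2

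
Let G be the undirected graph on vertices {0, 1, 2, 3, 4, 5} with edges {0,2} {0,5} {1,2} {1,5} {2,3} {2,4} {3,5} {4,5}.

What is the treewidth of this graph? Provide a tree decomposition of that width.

Treewidth 2.
Bags: B1 = {2, 4, 5}  B2 = {0, 2, 5}  B3 = {2, 3, 5}  B4 = {1, 2, 5}
Tree: B1–B2, B2–B3, B3–B4

The largest bag has 3 vertices, giving width 2; this decomposition certifies tw(G) ≤ 2. Since 4–2–0–5–4 is a cycle in G, G is not acyclic. Forests are exactly the graphs of treewidth ≤ 1, so tw(G) ≥ 2. The upper and lower bounds meet at 2, so that is the treewidth.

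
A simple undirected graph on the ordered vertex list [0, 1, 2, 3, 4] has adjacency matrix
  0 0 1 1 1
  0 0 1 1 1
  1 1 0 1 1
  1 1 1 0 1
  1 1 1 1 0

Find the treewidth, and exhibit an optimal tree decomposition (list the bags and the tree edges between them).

Treewidth 3.
One optimal decomposition is:
Bags: B1 = {0, 2, 3, 4}  B2 = {1, 2, 3, 4}
Tree: B1–B2

The largest bag has 4 vertices, giving width 3; this decomposition certifies tw(G) ≤ 3. Conversely, {0, 2, 3, 4} is a clique of size 4, and the vertices of any clique must share a bag in every tree decomposition; so some bag has ≥ 4 vertices and tw(G) ≥ 3. Therefore the treewidth is 3.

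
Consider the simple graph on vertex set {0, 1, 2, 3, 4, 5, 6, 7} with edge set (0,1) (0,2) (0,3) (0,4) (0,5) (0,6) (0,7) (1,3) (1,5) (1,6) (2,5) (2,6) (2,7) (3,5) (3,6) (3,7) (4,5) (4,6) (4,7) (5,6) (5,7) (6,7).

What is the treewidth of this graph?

4

A width-4 tree decomposition is:
Bags: B1 = {0, 2, 5, 6, 7}  B2 = {0, 3, 5, 6, 7}  B3 = {0, 1, 3, 5, 6}  B4 = {0, 4, 5, 6, 7}
Tree: B1–B2, B2–B3, B2–B4
Each bag holds 5 vertices, so the decomposition has width 4, which upper-bounds the treewidth. On the other hand G contains the 5-clique {0, 1, 3, 5, 6}. A clique must lie in a single bag of any decomposition, so no decomposition can have width below 4. Combining the bounds, tw(G) = 4.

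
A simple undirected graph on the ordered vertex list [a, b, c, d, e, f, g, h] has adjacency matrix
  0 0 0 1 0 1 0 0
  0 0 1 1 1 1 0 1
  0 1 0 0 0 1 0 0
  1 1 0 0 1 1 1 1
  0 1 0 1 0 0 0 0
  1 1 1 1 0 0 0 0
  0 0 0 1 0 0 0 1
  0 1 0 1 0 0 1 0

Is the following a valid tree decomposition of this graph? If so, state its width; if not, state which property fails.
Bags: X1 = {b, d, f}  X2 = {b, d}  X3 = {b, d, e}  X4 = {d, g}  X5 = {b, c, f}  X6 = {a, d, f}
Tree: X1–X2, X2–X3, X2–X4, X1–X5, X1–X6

A tree decomposition must satisfy three properties: every vertex lies in some bag; for every edge, both endpoints lie together in some bag; and for every vertex, the bags containing it form a connected subtree. Here vertex h appears in no bag, so the decomposition is invalid.

No — vertex h appears in no bag.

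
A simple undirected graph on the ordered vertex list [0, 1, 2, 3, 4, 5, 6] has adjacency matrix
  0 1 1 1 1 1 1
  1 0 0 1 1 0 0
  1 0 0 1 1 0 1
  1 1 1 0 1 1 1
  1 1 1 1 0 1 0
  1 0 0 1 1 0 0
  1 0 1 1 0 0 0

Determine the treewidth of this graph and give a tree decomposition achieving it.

Treewidth 3.
Bags: B1 = {0, 1, 3, 4}  B2 = {0, 2, 3, 4}  B3 = {0, 3, 4, 5}  B4 = {0, 2, 3, 6}
Tree: B1–B2, B2–B3, B2–B4

Every bag has size at most 4, so the width is 4 − 1 = 3 and tw(G) ≤ 3. Conversely, {0, 1, 3, 4} is a clique of size 4, and the vertices of any clique must share a bag in every tree decomposition; so some bag has ≥ 4 vertices and tw(G) ≥ 3. Therefore the treewidth is 3.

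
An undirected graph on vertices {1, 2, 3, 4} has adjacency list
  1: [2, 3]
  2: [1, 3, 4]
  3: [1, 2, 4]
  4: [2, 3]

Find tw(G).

A width-2 tree decomposition is:
Bags: B1 = {2, 3, 4}  B2 = {1, 2, 3}
Tree: B1–B2
Each bag holds 3 vertices, so the decomposition has width 2, which upper-bounds the treewidth. Conversely, {1, 2, 3} is a clique of size 3, and the vertices of any clique must share a bag in every tree decomposition; so some bag has ≥ 3 vertices and tw(G) ≥ 2. Therefore the treewidth is 2.

2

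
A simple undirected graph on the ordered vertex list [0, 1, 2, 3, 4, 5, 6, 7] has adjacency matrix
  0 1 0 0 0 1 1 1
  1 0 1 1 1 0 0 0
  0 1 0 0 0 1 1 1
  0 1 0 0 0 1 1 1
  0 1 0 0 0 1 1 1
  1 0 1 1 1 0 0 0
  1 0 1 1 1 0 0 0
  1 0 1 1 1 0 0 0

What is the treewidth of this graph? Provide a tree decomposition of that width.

Treewidth 4.
One optimal decomposition is:
Bags: B1 = {0, 2, 3, 4, 6}  B2 = {0, 2, 3, 4, 5}  B3 = {0, 2, 3, 4, 7}  B4 = {0, 1, 2, 3, 4}
Tree: B1–B2, B2–B3, B3–B4

Every bag has size at most 5, so the width is 5 − 1 = 4 and tw(G) ≤ 4. For the lower bound: the 5 vertex sets {2,6}, {3,5}, {4,7}, {0}, {1} are disjoint, each induces a connected subgraph, and every pair is joined by at least one edge of G. Contracting each set to a single vertex therefore yields K_{5} as a minor, and since treewidth is minor-monotone, tw(G) ≥ tw(K_{5}) = 4. Combining the bounds, tw(G) = 4.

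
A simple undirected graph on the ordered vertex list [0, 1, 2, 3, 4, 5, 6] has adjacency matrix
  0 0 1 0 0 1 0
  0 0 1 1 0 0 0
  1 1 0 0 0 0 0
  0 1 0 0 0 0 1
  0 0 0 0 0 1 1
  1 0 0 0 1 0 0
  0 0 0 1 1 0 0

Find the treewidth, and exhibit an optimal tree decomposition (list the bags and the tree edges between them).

Treewidth 2.
Bags: B1 = {4, 5, 6}  B2 = {3, 5, 6}  B3 = {1, 3, 5}  B4 = {1, 2, 5}  B5 = {0, 2, 5}
Tree: B1–B2, B2–B3, B3–B4, B4–B5

Each bag holds 3 vertices, so the decomposition has width 2, which upper-bounds the treewidth. Since 5–4–6–3–1–2–0–5 is a cycle in G, G is not acyclic. Forests are exactly the graphs of treewidth ≤ 1, so tw(G) ≥ 2. The upper and lower bounds meet at 2, so that is the treewidth.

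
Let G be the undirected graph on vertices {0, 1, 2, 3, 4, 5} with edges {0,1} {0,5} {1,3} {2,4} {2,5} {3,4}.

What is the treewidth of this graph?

A width-2 tree decomposition is:
Bags: B1 = {2, 3, 4}  B2 = {2, 3, 5}  B3 = {0, 3, 5}  B4 = {0, 1, 3}
Tree: B1–B2, B2–B3, B3–B4
The largest bag has 3 vertices, giving width 2; this decomposition certifies tw(G) ≤ 2. Since 3–4–2–5–0–1–3 is a cycle in G, G is not acyclic. Forests are exactly the graphs of treewidth ≤ 1, so tw(G) ≥ 2. Therefore the treewidth is 2.

2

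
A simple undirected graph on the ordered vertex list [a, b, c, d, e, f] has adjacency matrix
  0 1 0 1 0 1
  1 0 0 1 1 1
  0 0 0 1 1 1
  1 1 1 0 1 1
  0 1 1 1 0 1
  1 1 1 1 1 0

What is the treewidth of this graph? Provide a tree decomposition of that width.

Treewidth 3.
Bags: B1 = {b, d, e, f}  B2 = {c, d, e, f}  B3 = {a, b, d, f}
Tree: B1–B2, B1–B3

Every bag has size at most 4, so the width is 4 − 1 = 3 and tw(G) ≤ 3. For the lower bound, the 4 vertices {c, d, e, f} are pairwise adjacent, and any tree decomposition puts a clique entirely inside one bag — forcing width ≥ 3. Therefore the treewidth is 3.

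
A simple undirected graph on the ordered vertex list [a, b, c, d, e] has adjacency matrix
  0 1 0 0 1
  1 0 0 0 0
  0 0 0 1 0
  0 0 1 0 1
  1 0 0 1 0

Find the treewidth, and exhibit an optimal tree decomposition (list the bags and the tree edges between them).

Treewidth 1.
One such decomposition:
Bags: B1 = {d, e}  B2 = {c, d}  B3 = {a, e}  B4 = {a, b}
Tree: B1–B2, B1–B3, B3–B4

The largest bag has 2 vertices, giving width 1; this decomposition certifies tw(G) ≤ 1. Any graph with an edge has treewidth ≥ 1, and G has the edge d–e. Hence tw(G) = 1 exactly.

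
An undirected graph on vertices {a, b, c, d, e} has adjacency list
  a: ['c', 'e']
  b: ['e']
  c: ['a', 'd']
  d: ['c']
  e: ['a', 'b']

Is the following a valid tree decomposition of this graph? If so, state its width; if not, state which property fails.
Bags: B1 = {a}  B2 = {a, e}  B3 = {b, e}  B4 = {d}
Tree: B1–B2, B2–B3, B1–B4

No — vertex c appears in no bag.

A tree decomposition must satisfy three properties: every vertex lies in some bag; for every edge, both endpoints lie together in some bag; and for every vertex, the bags containing it form a connected subtree. Here vertex c appears in no bag, so the decomposition is invalid.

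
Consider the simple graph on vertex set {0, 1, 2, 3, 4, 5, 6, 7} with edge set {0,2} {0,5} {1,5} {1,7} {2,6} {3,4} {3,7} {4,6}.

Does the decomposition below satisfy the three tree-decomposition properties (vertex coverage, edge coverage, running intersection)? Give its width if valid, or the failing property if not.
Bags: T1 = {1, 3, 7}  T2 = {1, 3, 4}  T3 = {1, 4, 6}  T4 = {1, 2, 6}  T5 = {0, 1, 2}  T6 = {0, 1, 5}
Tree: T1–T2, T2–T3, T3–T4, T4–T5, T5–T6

Yes; width 2.

Vertex coverage: the bags together contain {0, 1, 2, 3, 4, 5, 6, 7}, the full vertex set. Edge coverage: each edge of G has both endpoints in at least one bag. Running intersection: for every vertex, the bags containing it form a connected subtree. All three properties hold, so this is a valid tree decomposition of width max|bag| − 1 = 2, and hence tw(G) ≤ 2.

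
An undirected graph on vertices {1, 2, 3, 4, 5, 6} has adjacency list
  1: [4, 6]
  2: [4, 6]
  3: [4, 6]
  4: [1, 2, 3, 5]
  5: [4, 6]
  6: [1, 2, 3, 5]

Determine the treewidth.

2

A width-2 tree decomposition is:
Bags: B1 = {4, 5, 6}  B2 = {2, 4, 6}  B3 = {1, 4, 6}  B4 = {3, 4, 6}
Tree: B1–B2, B2–B3, B3–B4
Each bag holds 3 vertices, so the decomposition has width 2, which upper-bounds the treewidth. For the lower bound, G contains the cycle 6–5–4–2–6, so G is not a forest; only forests have treewidth ≤ 1, hence tw(G) ≥ 2. Hence tw(G) = 2 exactly.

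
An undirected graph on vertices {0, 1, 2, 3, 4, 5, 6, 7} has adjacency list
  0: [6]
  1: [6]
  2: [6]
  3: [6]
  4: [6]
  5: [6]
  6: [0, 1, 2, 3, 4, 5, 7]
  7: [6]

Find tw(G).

1

A width-1 tree decomposition is:
Bags: B1 = {0, 6}  B2 = {6, 7}  B3 = {2, 6}  B4 = {4, 6}  B5 = {1, 6}  B6 = {3, 6}  B7 = {5, 6}
Tree: B1–B2, B1–B3, B3–B4, B2–B5, B1–B6, B6–B7
The largest bag has 2 vertices, giving width 1; this decomposition certifies tw(G) ≤ 1. G has an edge, so its treewidth is at least 1. The upper and lower bounds meet at 1, so that is the treewidth.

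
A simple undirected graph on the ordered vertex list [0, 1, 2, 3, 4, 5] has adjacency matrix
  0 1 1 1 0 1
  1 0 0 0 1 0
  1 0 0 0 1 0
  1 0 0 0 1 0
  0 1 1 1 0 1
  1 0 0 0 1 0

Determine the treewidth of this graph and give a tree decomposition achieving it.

Treewidth 2.
Bags: B1 = {0, 1, 4}  B2 = {0, 2, 4}  B3 = {0, 4, 5}  B4 = {0, 3, 4}
Tree: B1–B2, B2–B3, B3–B4

Every bag has size at most 3, so the width is 3 − 1 = 2 and tw(G) ≤ 2. For the lower bound, G contains the cycle 1–0–2–4–1, so G is not a forest; only forests have treewidth ≤ 1, hence tw(G) ≥ 2. Combining the bounds, tw(G) = 2.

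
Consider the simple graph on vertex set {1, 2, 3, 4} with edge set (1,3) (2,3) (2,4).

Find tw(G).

1

A width-1 tree decomposition is:
Bags: B1 = {2, 4}  B2 = {2, 3}  B3 = {1, 3}
Tree: B1–B2, B2–B3
Each bag holds 2 vertices, so the decomposition has width 1, which upper-bounds the treewidth. Any graph with an edge has treewidth ≥ 1, and G has the edge 2–4. The upper and lower bounds meet at 1, so that is the treewidth.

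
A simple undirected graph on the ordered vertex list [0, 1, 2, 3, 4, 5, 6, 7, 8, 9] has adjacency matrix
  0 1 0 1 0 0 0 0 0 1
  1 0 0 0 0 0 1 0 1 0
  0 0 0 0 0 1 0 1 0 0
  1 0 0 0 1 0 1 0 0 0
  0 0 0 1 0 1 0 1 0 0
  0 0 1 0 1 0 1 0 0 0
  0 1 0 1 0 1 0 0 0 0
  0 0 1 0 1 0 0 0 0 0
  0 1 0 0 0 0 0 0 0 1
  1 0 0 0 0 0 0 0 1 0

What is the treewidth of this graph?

A width-2 tree decomposition is:
Bags: B1 = {2, 4, 7}  B2 = {2, 4, 5}  B3 = {3, 4, 5}  B4 = {3, 5, 6}  B5 = {0, 3, 6}  B6 = {0, 1, 6}  B7 = {0, 1, 9}  B8 = {1, 8, 9}
Tree: B1–B2, B2–B3, B3–B4, B4–B5, B5–B6, B6–B7, B7–B8
Every bag has size at most 3, so the width is 3 − 1 = 2 and tw(G) ≤ 2. Since 7–2–5–4–7 is a cycle in G, G is not acyclic. Forests are exactly the graphs of treewidth ≤ 1, so tw(G) ≥ 2. Combining the bounds, tw(G) = 2.

2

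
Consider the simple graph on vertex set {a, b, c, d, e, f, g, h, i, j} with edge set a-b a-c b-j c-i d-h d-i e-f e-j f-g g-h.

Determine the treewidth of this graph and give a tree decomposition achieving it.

Treewidth 2.
Bags: B1 = {a, b, j}  B2 = {a, c, j}  B3 = {c, i, j}  B4 = {d, i, j}  B5 = {d, h, j}  B6 = {g, h, j}  B7 = {f, g, j}  B8 = {e, f, j}
Tree: B1–B2, B2–B3, B3–B4, B4–B5, B5–B6, B6–B7, B7–B8

The largest bag has 3 vertices, giving width 2; this decomposition certifies tw(G) ≤ 2. The edges j–b–a–c–i–d–h–g–f–e–j form a cycle, so G is not a tree and its treewidth is at least 2. Combining the bounds, tw(G) = 2.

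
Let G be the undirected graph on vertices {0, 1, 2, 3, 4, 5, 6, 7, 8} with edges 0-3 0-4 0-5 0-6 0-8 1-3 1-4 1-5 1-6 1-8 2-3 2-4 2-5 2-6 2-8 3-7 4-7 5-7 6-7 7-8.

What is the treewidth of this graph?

4

A width-4 tree decomposition is:
Bags: B1 = {0, 1, 2, 7, 8}  B2 = {0, 1, 2, 5, 7}  B3 = {0, 1, 2, 3, 7}  B4 = {0, 1, 2, 6, 7}  B5 = {0, 1, 2, 4, 7}
Tree: B1–B2, B2–B3, B3–B4, B4–B5
Each bag holds 5 vertices, so the decomposition has width 4, which upper-bounds the treewidth. For the lower bound: the 5 vertex sets {2,8}, {1,5}, {3,7}, {0}, {6} are disjoint, each induces a connected subgraph, and every pair is joined by at least one edge of G. Contracting each set to a single vertex therefore yields K_{5} as a minor, and since treewidth is minor-monotone, tw(G) ≥ tw(K_{5}) = 4. Therefore the treewidth is 4.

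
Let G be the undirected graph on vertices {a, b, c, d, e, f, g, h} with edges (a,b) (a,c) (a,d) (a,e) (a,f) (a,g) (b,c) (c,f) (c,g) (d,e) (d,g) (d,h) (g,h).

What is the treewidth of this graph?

A width-2 tree decomposition is:
Bags: B1 = {a, c, g}  B2 = {a, b, c}  B3 = {a, d, g}  B4 = {a, d, e}  B5 = {d, g, h}  B6 = {a, c, f}
Tree: B1–B2, B1–B3, B3–B4, B3–B5, B2–B6
Every bag has size at most 3, so the width is 3 − 1 = 2 and tw(G) ≤ 2. On the other hand G contains the 3-clique {d, g, h}. A clique must lie in a single bag of any decomposition, so no decomposition can have width below 2. The upper and lower bounds meet at 2, so that is the treewidth.

2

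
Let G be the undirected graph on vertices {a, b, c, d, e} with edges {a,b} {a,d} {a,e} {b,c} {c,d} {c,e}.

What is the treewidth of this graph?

A width-2 tree decomposition is:
Bags: B1 = {a, b, c}  B2 = {a, c, d}  B3 = {a, c, e}
Tree: B1–B2, B2–B3
Every bag has size at most 3, so the width is 3 − 1 = 2 and tw(G) ≤ 2. Since b–a–d–c–b is a cycle in G, G is not acyclic. Forests are exactly the graphs of treewidth ≤ 1, so tw(G) ≥ 2. Therefore the treewidth is 2.

2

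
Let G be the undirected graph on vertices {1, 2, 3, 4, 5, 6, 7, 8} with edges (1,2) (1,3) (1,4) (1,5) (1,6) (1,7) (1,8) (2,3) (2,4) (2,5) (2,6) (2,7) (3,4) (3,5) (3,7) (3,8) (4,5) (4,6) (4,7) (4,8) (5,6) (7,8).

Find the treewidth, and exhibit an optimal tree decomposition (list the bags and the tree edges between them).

Each bag holds 5 vertices, so the decomposition has width 4, which upper-bounds the treewidth. Conversely, {1, 3, 4, 7, 8} is a clique of size 5, and the vertices of any clique must share a bag in every tree decomposition; so some bag has ≥ 5 vertices and tw(G) ≥ 4. The upper and lower bounds meet at 4, so that is the treewidth.

Treewidth 4.
One such decomposition:
Bags: B1 = {1, 2, 3, 4, 5}  B2 = {1, 2, 4, 5, 6}  B3 = {1, 2, 3, 4, 7}  B4 = {1, 3, 4, 7, 8}
Tree: B1–B2, B1–B3, B3–B4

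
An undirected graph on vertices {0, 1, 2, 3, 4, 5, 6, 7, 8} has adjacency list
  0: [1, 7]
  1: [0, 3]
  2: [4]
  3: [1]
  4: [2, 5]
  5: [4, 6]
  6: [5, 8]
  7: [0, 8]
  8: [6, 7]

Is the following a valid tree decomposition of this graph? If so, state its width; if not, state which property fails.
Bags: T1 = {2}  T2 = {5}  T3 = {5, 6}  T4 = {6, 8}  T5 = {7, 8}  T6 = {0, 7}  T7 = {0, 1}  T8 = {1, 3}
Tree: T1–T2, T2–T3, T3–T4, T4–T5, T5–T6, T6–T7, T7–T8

No — vertex 4 appears in no bag.

A tree decomposition must satisfy three properties: every vertex lies in some bag; for every edge, both endpoints lie together in some bag; and for every vertex, the bags containing it form a connected subtree. Here vertex 4 appears in no bag, so the decomposition is invalid.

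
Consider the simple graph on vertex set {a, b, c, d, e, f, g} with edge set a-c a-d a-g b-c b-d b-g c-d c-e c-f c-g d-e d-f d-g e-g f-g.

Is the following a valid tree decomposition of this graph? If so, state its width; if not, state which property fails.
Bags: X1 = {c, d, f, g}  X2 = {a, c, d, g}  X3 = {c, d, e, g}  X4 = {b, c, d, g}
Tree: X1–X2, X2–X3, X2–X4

Yes; width 3.

Every vertex of G appears in some bag (union = {a, b, c, d, e, f, g}); every edge is covered by a bag; and for each vertex v the set of bags containing v is connected in the bag tree. The decomposition is therefore valid. The largest bag has 4 vertices, so the width is 3.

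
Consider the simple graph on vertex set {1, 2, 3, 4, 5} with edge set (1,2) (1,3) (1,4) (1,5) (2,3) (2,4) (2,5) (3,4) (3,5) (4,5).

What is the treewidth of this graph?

A width-4 tree decomposition is:
Bags: B1 = {1, 2, 3, 4, 5}
Tree: (single bag)
With just one bag of size 5, the width is 5 − 1 = 4, so tw(G) ≤ 4. On the other hand G contains the 5-clique {1, 2, 3, 4, 5}. A clique must lie in a single bag of any decomposition, so no decomposition can have width below 4. The upper and lower bounds meet at 4, so that is the treewidth.

4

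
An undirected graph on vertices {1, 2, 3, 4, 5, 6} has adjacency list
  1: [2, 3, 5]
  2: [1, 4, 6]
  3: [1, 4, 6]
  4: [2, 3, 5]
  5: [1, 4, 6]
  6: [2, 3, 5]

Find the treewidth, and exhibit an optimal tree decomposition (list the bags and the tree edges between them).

Treewidth 3.
Bags: B1 = {1, 2, 3, 5}  B2 = {2, 3, 5, 6}  B3 = {2, 3, 4, 5}
Tree: B1–B2, B2–B3

Each bag holds 4 vertices, so the decomposition has width 3, which upper-bounds the treewidth. For the lower bound: the 4 vertex sets {1,5}, {3,6}, {2}, {4} are disjoint, each induces a connected subgraph, and every pair is joined by at least one edge of G. Contracting each set to a single vertex therefore yields K_{4} as a minor, and since treewidth is minor-monotone, tw(G) ≥ tw(K_{4}) = 3. The upper and lower bounds meet at 3, so that is the treewidth.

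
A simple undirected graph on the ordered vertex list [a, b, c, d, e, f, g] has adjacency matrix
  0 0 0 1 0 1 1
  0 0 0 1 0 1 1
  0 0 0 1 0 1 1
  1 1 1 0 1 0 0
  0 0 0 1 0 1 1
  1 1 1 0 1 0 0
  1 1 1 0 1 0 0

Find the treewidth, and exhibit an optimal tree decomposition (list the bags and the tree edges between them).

Each bag holds 4 vertices, so the decomposition has width 3, which upper-bounds the treewidth. For the lower bound: the 4 vertex sets {c,d}, {a,f}, {g}, {e} are disjoint, each induces a connected subgraph, and every pair is joined by at least one edge of G. Contracting each set to a single vertex therefore yields K_{4} as a minor, and since treewidth is minor-monotone, tw(G) ≥ tw(K_{4}) = 3. Combining the bounds, tw(G) = 3.

Treewidth 3.
One optimal decomposition is:
Bags: B1 = {c, d, f, g}  B2 = {a, d, f, g}  B3 = {d, e, f, g}  B4 = {b, d, f, g}
Tree: B1–B2, B2–B3, B3–B4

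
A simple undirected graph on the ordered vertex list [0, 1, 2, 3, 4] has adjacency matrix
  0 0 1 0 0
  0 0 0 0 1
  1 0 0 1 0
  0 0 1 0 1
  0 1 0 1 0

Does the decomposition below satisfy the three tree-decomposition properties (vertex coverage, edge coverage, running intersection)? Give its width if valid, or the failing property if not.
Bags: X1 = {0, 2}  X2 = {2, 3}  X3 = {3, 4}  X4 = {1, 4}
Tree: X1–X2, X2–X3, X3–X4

Yes; width 1.

Vertex coverage: the bags together contain {0, 1, 2, 3, 4}, the full vertex set. Edge coverage: each edge of G has both endpoints in at least one bag. Running intersection: for every vertex, the bags containing it form a connected subtree. All three properties hold, so this is a valid tree decomposition of width max|bag| − 1 = 1, and hence tw(G) ≤ 1.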